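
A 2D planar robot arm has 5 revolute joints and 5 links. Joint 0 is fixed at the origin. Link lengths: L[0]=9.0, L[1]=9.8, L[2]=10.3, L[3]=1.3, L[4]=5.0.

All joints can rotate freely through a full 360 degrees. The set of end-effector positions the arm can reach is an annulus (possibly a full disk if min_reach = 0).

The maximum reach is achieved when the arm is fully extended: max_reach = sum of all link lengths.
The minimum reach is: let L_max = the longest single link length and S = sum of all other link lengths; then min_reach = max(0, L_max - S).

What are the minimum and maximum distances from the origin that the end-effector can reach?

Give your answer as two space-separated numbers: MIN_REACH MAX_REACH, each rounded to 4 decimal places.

Link lengths: [9.0, 9.8, 10.3, 1.3, 5.0]
max_reach = 9 + 9.8 + 10.3 + 1.3 + 5 = 35.4
L_max = max([9.0, 9.8, 10.3, 1.3, 5.0]) = 10.3
S (sum of others) = 35.4 - 10.3 = 25.1
min_reach = max(0, 10.3 - 25.1) = max(0, -14.8) = 0

Answer: 0.0000 35.4000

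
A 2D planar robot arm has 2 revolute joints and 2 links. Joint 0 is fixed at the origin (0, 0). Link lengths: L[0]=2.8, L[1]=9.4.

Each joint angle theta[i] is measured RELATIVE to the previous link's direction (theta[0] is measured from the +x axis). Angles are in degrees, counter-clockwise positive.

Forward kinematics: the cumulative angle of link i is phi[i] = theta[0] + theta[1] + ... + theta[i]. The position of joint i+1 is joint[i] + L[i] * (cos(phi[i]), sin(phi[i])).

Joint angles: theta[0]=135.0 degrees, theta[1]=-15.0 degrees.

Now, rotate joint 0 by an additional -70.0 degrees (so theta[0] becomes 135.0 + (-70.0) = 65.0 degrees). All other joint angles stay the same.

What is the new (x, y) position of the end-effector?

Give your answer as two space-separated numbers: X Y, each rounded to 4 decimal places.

Answer: 7.2255 9.7385

Derivation:
joint[0] = (0.0000, 0.0000)  (base)
link 0: phi[0] = 65 = 65 deg
  cos(65 deg) = 0.4226, sin(65 deg) = 0.9063
  joint[1] = (0.0000, 0.0000) + 2.8 * (0.4226, 0.9063) = (0.0000 + 1.1833, 0.0000 + 2.5377) = (1.1833, 2.5377)
link 1: phi[1] = 65 + -15 = 50 deg
  cos(50 deg) = 0.6428, sin(50 deg) = 0.7660
  joint[2] = (1.1833, 2.5377) + 9.4 * (0.6428, 0.7660) = (1.1833 + 6.0422, 2.5377 + 7.2008) = (7.2255, 9.7385)
End effector: (7.2255, 9.7385)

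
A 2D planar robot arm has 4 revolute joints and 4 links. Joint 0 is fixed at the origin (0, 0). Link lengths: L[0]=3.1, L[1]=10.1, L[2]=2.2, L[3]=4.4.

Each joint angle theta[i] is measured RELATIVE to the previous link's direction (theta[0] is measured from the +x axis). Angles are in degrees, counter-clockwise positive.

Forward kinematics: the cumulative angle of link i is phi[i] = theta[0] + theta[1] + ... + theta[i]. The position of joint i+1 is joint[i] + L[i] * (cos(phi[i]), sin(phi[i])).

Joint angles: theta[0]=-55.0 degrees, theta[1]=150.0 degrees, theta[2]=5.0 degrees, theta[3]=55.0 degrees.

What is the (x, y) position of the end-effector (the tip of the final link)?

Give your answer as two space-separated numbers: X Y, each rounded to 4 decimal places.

joint[0] = (0.0000, 0.0000)  (base)
link 0: phi[0] = -55 = -55 deg
  cos(-55 deg) = 0.5736, sin(-55 deg) = -0.8192
  joint[1] = (0.0000, 0.0000) + 3.1 * (0.5736, -0.8192) = (0.0000 + 1.7781, 0.0000 + -2.5394) = (1.7781, -2.5394)
link 1: phi[1] = -55 + 150 = 95 deg
  cos(95 deg) = -0.0872, sin(95 deg) = 0.9962
  joint[2] = (1.7781, -2.5394) + 10.1 * (-0.0872, 0.9962) = (1.7781 + -0.8803, -2.5394 + 10.0616) = (0.8978, 7.5222)
link 2: phi[2] = -55 + 150 + 5 = 100 deg
  cos(100 deg) = -0.1736, sin(100 deg) = 0.9848
  joint[3] = (0.8978, 7.5222) + 2.2 * (-0.1736, 0.9848) = (0.8978 + -0.3820, 7.5222 + 2.1666) = (0.5158, 9.6888)
link 3: phi[3] = -55 + 150 + 5 + 55 = 155 deg
  cos(155 deg) = -0.9063, sin(155 deg) = 0.4226
  joint[4] = (0.5158, 9.6888) + 4.4 * (-0.9063, 0.4226) = (0.5158 + -3.9878, 9.6888 + 1.8595) = (-3.4720, 11.5483)
End effector: (-3.4720, 11.5483)

Answer: -3.4720 11.5483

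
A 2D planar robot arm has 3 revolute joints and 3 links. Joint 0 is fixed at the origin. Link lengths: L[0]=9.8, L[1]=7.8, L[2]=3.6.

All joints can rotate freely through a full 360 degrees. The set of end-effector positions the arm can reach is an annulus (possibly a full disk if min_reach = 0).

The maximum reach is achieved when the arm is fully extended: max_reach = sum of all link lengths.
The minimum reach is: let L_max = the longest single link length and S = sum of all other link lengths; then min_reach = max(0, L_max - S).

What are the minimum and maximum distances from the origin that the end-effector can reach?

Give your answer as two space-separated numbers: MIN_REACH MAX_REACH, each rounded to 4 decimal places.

Link lengths: [9.8, 7.8, 3.6]
max_reach = 9.8 + 7.8 + 3.6 = 21.2
L_max = max([9.8, 7.8, 3.6]) = 9.8
S (sum of others) = 21.2 - 9.8 = 11.4
min_reach = max(0, 9.8 - 11.4) = max(0, -1.6) = 0

Answer: 0.0000 21.2000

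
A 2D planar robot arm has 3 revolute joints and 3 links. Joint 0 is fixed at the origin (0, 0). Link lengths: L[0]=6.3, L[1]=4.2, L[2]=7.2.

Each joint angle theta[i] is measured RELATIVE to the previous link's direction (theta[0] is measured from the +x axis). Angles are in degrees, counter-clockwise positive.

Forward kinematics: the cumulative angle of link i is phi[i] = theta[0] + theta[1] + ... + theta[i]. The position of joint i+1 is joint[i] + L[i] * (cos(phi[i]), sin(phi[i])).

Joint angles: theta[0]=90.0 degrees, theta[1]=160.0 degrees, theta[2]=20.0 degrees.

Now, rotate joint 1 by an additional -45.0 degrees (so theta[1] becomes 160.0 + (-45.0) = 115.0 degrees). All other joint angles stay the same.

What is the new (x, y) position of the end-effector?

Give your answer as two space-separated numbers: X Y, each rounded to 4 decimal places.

Answer: -8.8977 -0.5662

Derivation:
joint[0] = (0.0000, 0.0000)  (base)
link 0: phi[0] = 90 = 90 deg
  cos(90 deg) = 0.0000, sin(90 deg) = 1.0000
  joint[1] = (0.0000, 0.0000) + 6.3 * (0.0000, 1.0000) = (0.0000 + 0.0000, 0.0000 + 6.3000) = (0.0000, 6.3000)
link 1: phi[1] = 90 + 115 = 205 deg
  cos(205 deg) = -0.9063, sin(205 deg) = -0.4226
  joint[2] = (0.0000, 6.3000) + 4.2 * (-0.9063, -0.4226) = (0.0000 + -3.8065, 6.3000 + -1.7750) = (-3.8065, 4.5250)
link 2: phi[2] = 90 + 115 + 20 = 225 deg
  cos(225 deg) = -0.7071, sin(225 deg) = -0.7071
  joint[3] = (-3.8065, 4.5250) + 7.2 * (-0.7071, -0.7071) = (-3.8065 + -5.0912, 4.5250 + -5.0912) = (-8.8977, -0.5662)
End effector: (-8.8977, -0.5662)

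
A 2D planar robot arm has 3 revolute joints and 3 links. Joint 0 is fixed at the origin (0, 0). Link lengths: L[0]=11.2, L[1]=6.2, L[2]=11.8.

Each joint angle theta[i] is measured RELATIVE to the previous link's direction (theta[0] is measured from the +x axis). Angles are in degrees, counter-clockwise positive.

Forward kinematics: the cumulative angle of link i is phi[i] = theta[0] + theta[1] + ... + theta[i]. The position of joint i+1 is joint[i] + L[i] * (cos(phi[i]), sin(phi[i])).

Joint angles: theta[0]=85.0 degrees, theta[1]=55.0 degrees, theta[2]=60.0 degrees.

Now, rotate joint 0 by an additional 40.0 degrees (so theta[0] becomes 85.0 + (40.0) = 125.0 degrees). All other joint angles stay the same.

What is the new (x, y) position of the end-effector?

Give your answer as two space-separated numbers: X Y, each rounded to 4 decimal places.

joint[0] = (0.0000, 0.0000)  (base)
link 0: phi[0] = 125 = 125 deg
  cos(125 deg) = -0.5736, sin(125 deg) = 0.8192
  joint[1] = (0.0000, 0.0000) + 11.2 * (-0.5736, 0.8192) = (0.0000 + -6.4241, 0.0000 + 9.1745) = (-6.4241, 9.1745)
link 1: phi[1] = 125 + 55 = 180 deg
  cos(180 deg) = -1.0000, sin(180 deg) = 0.0000
  joint[2] = (-6.4241, 9.1745) + 6.2 * (-1.0000, 0.0000) = (-6.4241 + -6.2000, 9.1745 + 0.0000) = (-12.6241, 9.1745)
link 2: phi[2] = 125 + 55 + 60 = 240 deg
  cos(240 deg) = -0.5000, sin(240 deg) = -0.8660
  joint[3] = (-12.6241, 9.1745) + 11.8 * (-0.5000, -0.8660) = (-12.6241 + -5.9000, 9.1745 + -10.2191) = (-18.5241, -1.0446)
End effector: (-18.5241, -1.0446)

Answer: -18.5241 -1.0446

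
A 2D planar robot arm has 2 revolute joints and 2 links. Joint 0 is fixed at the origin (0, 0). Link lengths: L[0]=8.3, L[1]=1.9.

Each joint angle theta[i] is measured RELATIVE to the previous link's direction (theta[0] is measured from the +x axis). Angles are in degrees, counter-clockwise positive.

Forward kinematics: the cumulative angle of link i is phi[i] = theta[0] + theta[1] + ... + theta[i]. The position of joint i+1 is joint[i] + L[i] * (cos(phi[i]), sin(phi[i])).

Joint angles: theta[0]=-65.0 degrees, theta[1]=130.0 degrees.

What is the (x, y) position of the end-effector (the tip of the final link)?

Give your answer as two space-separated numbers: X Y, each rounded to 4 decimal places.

joint[0] = (0.0000, 0.0000)  (base)
link 0: phi[0] = -65 = -65 deg
  cos(-65 deg) = 0.4226, sin(-65 deg) = -0.9063
  joint[1] = (0.0000, 0.0000) + 8.3 * (0.4226, -0.9063) = (0.0000 + 3.5077, 0.0000 + -7.5224) = (3.5077, -7.5224)
link 1: phi[1] = -65 + 130 = 65 deg
  cos(65 deg) = 0.4226, sin(65 deg) = 0.9063
  joint[2] = (3.5077, -7.5224) + 1.9 * (0.4226, 0.9063) = (3.5077 + 0.8030, -7.5224 + 1.7220) = (4.3107, -5.8004)
End effector: (4.3107, -5.8004)

Answer: 4.3107 -5.8004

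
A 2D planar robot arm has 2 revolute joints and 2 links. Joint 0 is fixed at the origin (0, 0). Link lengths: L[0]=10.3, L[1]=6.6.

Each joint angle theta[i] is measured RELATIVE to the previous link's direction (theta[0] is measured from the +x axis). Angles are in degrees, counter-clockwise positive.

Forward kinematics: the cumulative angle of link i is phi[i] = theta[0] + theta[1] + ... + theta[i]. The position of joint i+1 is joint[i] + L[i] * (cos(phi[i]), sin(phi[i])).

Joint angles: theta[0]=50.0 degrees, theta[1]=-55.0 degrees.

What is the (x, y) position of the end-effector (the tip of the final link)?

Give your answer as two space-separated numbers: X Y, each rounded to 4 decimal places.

Answer: 13.1956 7.3150

Derivation:
joint[0] = (0.0000, 0.0000)  (base)
link 0: phi[0] = 50 = 50 deg
  cos(50 deg) = 0.6428, sin(50 deg) = 0.7660
  joint[1] = (0.0000, 0.0000) + 10.3 * (0.6428, 0.7660) = (0.0000 + 6.6207, 0.0000 + 7.8903) = (6.6207, 7.8903)
link 1: phi[1] = 50 + -55 = -5 deg
  cos(-5 deg) = 0.9962, sin(-5 deg) = -0.0872
  joint[2] = (6.6207, 7.8903) + 6.6 * (0.9962, -0.0872) = (6.6207 + 6.5749, 7.8903 + -0.5752) = (13.1956, 7.3150)
End effector: (13.1956, 7.3150)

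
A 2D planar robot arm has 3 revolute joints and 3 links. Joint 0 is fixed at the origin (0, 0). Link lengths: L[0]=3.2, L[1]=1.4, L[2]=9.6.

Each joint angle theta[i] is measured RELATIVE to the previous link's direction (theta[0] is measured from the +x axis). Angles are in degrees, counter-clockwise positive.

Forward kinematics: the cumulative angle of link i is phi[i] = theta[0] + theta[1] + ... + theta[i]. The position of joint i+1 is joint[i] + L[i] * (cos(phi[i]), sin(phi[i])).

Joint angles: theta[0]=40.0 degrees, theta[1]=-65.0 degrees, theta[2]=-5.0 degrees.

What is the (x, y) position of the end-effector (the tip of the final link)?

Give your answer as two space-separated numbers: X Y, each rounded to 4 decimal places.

Answer: 12.0340 -3.3347

Derivation:
joint[0] = (0.0000, 0.0000)  (base)
link 0: phi[0] = 40 = 40 deg
  cos(40 deg) = 0.7660, sin(40 deg) = 0.6428
  joint[1] = (0.0000, 0.0000) + 3.2 * (0.7660, 0.6428) = (0.0000 + 2.4513, 0.0000 + 2.0569) = (2.4513, 2.0569)
link 1: phi[1] = 40 + -65 = -25 deg
  cos(-25 deg) = 0.9063, sin(-25 deg) = -0.4226
  joint[2] = (2.4513, 2.0569) + 1.4 * (0.9063, -0.4226) = (2.4513 + 1.2688, 2.0569 + -0.5917) = (3.7202, 1.4653)
link 2: phi[2] = 40 + -65 + -5 = -30 deg
  cos(-30 deg) = 0.8660, sin(-30 deg) = -0.5000
  joint[3] = (3.7202, 1.4653) + 9.6 * (0.8660, -0.5000) = (3.7202 + 8.3138, 1.4653 + -4.8000) = (12.0340, -3.3347)
End effector: (12.0340, -3.3347)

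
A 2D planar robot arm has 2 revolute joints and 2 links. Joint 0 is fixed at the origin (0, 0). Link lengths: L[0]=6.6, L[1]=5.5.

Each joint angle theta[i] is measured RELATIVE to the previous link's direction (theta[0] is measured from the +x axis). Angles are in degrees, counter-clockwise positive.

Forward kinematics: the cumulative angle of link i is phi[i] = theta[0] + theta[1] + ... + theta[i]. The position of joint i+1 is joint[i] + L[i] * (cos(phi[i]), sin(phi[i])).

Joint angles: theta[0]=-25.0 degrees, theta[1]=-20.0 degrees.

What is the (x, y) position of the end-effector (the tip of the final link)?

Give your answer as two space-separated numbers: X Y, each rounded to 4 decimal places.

Answer: 9.8707 -6.6784

Derivation:
joint[0] = (0.0000, 0.0000)  (base)
link 0: phi[0] = -25 = -25 deg
  cos(-25 deg) = 0.9063, sin(-25 deg) = -0.4226
  joint[1] = (0.0000, 0.0000) + 6.6 * (0.9063, -0.4226) = (0.0000 + 5.9816, 0.0000 + -2.7893) = (5.9816, -2.7893)
link 1: phi[1] = -25 + -20 = -45 deg
  cos(-45 deg) = 0.7071, sin(-45 deg) = -0.7071
  joint[2] = (5.9816, -2.7893) + 5.5 * (0.7071, -0.7071) = (5.9816 + 3.8891, -2.7893 + -3.8891) = (9.8707, -6.6784)
End effector: (9.8707, -6.6784)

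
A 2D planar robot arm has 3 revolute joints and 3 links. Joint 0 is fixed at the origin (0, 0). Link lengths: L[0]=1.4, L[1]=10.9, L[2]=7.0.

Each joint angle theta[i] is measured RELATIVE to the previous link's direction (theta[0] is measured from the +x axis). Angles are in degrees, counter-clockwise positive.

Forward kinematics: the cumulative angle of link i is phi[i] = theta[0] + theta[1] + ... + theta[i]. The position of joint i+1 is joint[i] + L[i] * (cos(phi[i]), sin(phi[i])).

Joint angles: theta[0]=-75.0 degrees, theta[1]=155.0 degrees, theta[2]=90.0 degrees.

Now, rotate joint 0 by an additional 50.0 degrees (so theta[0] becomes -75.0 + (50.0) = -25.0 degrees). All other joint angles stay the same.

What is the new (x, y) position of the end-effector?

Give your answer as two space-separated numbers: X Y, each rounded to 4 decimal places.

joint[0] = (0.0000, 0.0000)  (base)
link 0: phi[0] = -25 = -25 deg
  cos(-25 deg) = 0.9063, sin(-25 deg) = -0.4226
  joint[1] = (0.0000, 0.0000) + 1.4 * (0.9063, -0.4226) = (0.0000 + 1.2688, 0.0000 + -0.5917) = (1.2688, -0.5917)
link 1: phi[1] = -25 + 155 = 130 deg
  cos(130 deg) = -0.6428, sin(130 deg) = 0.7660
  joint[2] = (1.2688, -0.5917) + 10.9 * (-0.6428, 0.7660) = (1.2688 + -7.0064, -0.5917 + 8.3499) = (-5.7376, 7.7582)
link 2: phi[2] = -25 + 155 + 90 = 220 deg
  cos(220 deg) = -0.7660, sin(220 deg) = -0.6428
  joint[3] = (-5.7376, 7.7582) + 7 * (-0.7660, -0.6428) = (-5.7376 + -5.3623, 7.7582 + -4.4995) = (-11.0999, 3.2587)
End effector: (-11.0999, 3.2587)

Answer: -11.0999 3.2587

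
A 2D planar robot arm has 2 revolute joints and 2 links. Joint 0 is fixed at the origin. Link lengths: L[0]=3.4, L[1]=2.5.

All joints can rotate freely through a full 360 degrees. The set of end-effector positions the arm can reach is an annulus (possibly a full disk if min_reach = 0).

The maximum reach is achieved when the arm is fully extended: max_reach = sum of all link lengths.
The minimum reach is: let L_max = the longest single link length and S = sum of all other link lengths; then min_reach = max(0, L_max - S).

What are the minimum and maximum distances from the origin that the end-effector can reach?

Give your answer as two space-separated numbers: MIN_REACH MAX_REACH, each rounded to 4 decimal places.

Answer: 0.9000 5.9000

Derivation:
Link lengths: [3.4, 2.5]
max_reach = 3.4 + 2.5 = 5.9
L_max = max([3.4, 2.5]) = 3.4
S (sum of others) = 5.9 - 3.4 = 2.5
min_reach = max(0, 3.4 - 2.5) = max(0, 0.9) = 0.9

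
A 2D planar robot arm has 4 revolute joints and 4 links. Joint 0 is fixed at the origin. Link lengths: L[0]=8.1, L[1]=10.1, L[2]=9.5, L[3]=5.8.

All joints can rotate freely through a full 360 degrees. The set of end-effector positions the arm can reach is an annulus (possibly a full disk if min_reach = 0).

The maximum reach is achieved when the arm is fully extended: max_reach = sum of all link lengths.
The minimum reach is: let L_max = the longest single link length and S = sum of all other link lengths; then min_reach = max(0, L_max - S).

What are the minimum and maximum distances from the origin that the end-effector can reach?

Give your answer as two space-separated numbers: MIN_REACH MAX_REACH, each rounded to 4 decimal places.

Link lengths: [8.1, 10.1, 9.5, 5.8]
max_reach = 8.1 + 10.1 + 9.5 + 5.8 = 33.5
L_max = max([8.1, 10.1, 9.5, 5.8]) = 10.1
S (sum of others) = 33.5 - 10.1 = 23.4
min_reach = max(0, 10.1 - 23.4) = max(0, -13.3) = 0

Answer: 0.0000 33.5000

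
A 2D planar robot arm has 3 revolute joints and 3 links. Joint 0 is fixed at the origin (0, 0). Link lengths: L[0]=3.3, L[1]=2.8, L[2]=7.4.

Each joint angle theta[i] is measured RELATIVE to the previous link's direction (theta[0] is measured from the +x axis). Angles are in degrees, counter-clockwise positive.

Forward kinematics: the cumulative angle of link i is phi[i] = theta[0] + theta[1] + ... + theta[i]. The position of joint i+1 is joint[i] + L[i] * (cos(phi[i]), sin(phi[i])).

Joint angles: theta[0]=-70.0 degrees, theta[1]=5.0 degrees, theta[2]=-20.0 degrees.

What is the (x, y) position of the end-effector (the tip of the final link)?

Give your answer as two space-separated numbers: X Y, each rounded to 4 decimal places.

Answer: 2.9570 -13.0105

Derivation:
joint[0] = (0.0000, 0.0000)  (base)
link 0: phi[0] = -70 = -70 deg
  cos(-70 deg) = 0.3420, sin(-70 deg) = -0.9397
  joint[1] = (0.0000, 0.0000) + 3.3 * (0.3420, -0.9397) = (0.0000 + 1.1287, 0.0000 + -3.1010) = (1.1287, -3.1010)
link 1: phi[1] = -70 + 5 = -65 deg
  cos(-65 deg) = 0.4226, sin(-65 deg) = -0.9063
  joint[2] = (1.1287, -3.1010) + 2.8 * (0.4226, -0.9063) = (1.1287 + 1.1833, -3.1010 + -2.5377) = (2.3120, -5.6386)
link 2: phi[2] = -70 + 5 + -20 = -85 deg
  cos(-85 deg) = 0.0872, sin(-85 deg) = -0.9962
  joint[3] = (2.3120, -5.6386) + 7.4 * (0.0872, -0.9962) = (2.3120 + 0.6450, -5.6386 + -7.3718) = (2.9570, -13.0105)
End effector: (2.9570, -13.0105)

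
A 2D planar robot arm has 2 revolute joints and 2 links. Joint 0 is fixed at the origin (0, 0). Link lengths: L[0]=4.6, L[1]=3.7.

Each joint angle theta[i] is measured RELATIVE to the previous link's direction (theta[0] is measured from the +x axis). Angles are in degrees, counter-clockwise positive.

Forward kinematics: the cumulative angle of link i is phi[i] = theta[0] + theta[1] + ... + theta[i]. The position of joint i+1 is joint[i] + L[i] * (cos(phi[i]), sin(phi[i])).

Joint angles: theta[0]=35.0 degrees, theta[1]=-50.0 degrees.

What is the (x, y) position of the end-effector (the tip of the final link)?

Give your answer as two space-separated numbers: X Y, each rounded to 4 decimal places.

joint[0] = (0.0000, 0.0000)  (base)
link 0: phi[0] = 35 = 35 deg
  cos(35 deg) = 0.8192, sin(35 deg) = 0.5736
  joint[1] = (0.0000, 0.0000) + 4.6 * (0.8192, 0.5736) = (0.0000 + 3.7681, 0.0000 + 2.6385) = (3.7681, 2.6385)
link 1: phi[1] = 35 + -50 = -15 deg
  cos(-15 deg) = 0.9659, sin(-15 deg) = -0.2588
  joint[2] = (3.7681, 2.6385) + 3.7 * (0.9659, -0.2588) = (3.7681 + 3.5739, 2.6385 + -0.9576) = (7.3420, 1.6808)
End effector: (7.3420, 1.6808)

Answer: 7.3420 1.6808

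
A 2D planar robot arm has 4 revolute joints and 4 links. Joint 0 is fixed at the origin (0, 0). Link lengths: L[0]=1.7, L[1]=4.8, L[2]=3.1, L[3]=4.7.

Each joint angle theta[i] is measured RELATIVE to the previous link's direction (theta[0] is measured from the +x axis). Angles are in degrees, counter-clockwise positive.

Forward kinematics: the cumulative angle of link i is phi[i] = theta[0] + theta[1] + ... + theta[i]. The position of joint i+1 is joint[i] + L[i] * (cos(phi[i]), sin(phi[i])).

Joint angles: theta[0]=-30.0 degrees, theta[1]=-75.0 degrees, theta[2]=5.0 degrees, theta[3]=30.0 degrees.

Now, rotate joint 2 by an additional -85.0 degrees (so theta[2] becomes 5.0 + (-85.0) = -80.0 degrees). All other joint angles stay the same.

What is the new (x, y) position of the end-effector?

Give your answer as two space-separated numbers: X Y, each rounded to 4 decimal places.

joint[0] = (0.0000, 0.0000)  (base)
link 0: phi[0] = -30 = -30 deg
  cos(-30 deg) = 0.8660, sin(-30 deg) = -0.5000
  joint[1] = (0.0000, 0.0000) + 1.7 * (0.8660, -0.5000) = (0.0000 + 1.4722, 0.0000 + -0.8500) = (1.4722, -0.8500)
link 1: phi[1] = -30 + -75 = -105 deg
  cos(-105 deg) = -0.2588, sin(-105 deg) = -0.9659
  joint[2] = (1.4722, -0.8500) + 4.8 * (-0.2588, -0.9659) = (1.4722 + -1.2423, -0.8500 + -4.6364) = (0.2299, -5.4864)
link 2: phi[2] = -30 + -75 + -80 = -185 deg
  cos(-185 deg) = -0.9962, sin(-185 deg) = 0.0872
  joint[3] = (0.2299, -5.4864) + 3.1 * (-0.9962, 0.0872) = (0.2299 + -3.0882, -5.4864 + 0.2702) = (-2.8583, -5.2163)
link 3: phi[3] = -30 + -75 + -80 + 30 = -155 deg
  cos(-155 deg) = -0.9063, sin(-155 deg) = -0.4226
  joint[4] = (-2.8583, -5.2163) + 4.7 * (-0.9063, -0.4226) = (-2.8583 + -4.2596, -5.2163 + -1.9863) = (-7.1179, -7.2026)
End effector: (-7.1179, -7.2026)

Answer: -7.1179 -7.2026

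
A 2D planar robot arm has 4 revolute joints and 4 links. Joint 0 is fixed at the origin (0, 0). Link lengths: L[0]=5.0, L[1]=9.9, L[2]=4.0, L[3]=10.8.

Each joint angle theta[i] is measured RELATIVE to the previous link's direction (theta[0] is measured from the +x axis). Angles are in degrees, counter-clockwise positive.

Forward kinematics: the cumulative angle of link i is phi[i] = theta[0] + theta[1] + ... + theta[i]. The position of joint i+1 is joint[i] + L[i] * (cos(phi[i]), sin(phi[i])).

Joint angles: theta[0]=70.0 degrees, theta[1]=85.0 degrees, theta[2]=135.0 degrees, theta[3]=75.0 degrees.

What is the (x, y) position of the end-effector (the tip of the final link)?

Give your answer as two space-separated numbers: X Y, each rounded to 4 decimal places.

joint[0] = (0.0000, 0.0000)  (base)
link 0: phi[0] = 70 = 70 deg
  cos(70 deg) = 0.3420, sin(70 deg) = 0.9397
  joint[1] = (0.0000, 0.0000) + 5 * (0.3420, 0.9397) = (0.0000 + 1.7101, 0.0000 + 4.6985) = (1.7101, 4.6985)
link 1: phi[1] = 70 + 85 = 155 deg
  cos(155 deg) = -0.9063, sin(155 deg) = 0.4226
  joint[2] = (1.7101, 4.6985) + 9.9 * (-0.9063, 0.4226) = (1.7101 + -8.9724, 4.6985 + 4.1839) = (-7.2623, 8.8824)
link 2: phi[2] = 70 + 85 + 135 = 290 deg
  cos(290 deg) = 0.3420, sin(290 deg) = -0.9397
  joint[3] = (-7.2623, 8.8824) + 4 * (0.3420, -0.9397) = (-7.2623 + 1.3681, 8.8824 + -3.7588) = (-5.8943, 5.1236)
link 3: phi[3] = 70 + 85 + 135 + 75 = 365 deg
  cos(365 deg) = 0.9962, sin(365 deg) = 0.0872
  joint[4] = (-5.8943, 5.1236) + 10.8 * (0.9962, 0.0872) = (-5.8943 + 10.7589, 5.1236 + 0.9413) = (4.8646, 6.0649)
End effector: (4.8646, 6.0649)

Answer: 4.8646 6.0649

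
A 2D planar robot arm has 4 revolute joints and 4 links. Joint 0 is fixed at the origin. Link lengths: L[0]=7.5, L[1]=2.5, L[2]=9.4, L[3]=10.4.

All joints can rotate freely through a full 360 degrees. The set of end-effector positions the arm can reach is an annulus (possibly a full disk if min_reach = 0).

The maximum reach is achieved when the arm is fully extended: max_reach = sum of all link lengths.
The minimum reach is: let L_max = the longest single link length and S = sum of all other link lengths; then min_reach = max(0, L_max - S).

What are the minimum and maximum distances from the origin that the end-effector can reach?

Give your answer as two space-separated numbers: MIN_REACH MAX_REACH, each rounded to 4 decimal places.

Link lengths: [7.5, 2.5, 9.4, 10.4]
max_reach = 7.5 + 2.5 + 9.4 + 10.4 = 29.8
L_max = max([7.5, 2.5, 9.4, 10.4]) = 10.4
S (sum of others) = 29.8 - 10.4 = 19.4
min_reach = max(0, 10.4 - 19.4) = max(0, -9) = 0

Answer: 0.0000 29.8000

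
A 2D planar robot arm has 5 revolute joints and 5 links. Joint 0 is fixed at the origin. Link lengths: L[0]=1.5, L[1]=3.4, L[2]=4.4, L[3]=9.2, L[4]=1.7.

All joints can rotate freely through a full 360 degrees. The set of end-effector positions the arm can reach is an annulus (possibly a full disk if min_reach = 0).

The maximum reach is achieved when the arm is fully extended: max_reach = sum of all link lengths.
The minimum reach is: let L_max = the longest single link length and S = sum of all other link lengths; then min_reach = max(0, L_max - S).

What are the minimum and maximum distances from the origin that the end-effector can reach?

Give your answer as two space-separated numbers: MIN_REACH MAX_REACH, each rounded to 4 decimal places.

Link lengths: [1.5, 3.4, 4.4, 9.2, 1.7]
max_reach = 1.5 + 3.4 + 4.4 + 9.2 + 1.7 = 20.2
L_max = max([1.5, 3.4, 4.4, 9.2, 1.7]) = 9.2
S (sum of others) = 20.2 - 9.2 = 11
min_reach = max(0, 9.2 - 11) = max(0, -1.8) = 0

Answer: 0.0000 20.2000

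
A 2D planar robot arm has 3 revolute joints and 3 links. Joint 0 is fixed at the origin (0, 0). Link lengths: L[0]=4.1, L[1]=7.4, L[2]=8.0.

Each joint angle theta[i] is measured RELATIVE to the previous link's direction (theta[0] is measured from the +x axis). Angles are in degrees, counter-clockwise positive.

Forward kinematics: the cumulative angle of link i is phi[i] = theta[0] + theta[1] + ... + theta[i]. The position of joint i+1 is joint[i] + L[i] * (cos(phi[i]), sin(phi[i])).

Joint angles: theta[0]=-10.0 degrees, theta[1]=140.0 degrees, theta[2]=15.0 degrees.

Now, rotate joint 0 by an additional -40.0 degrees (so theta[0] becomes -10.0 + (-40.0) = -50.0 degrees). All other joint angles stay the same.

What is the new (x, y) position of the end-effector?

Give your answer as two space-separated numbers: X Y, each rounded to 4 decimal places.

Answer: 0.5649 11.9866

Derivation:
joint[0] = (0.0000, 0.0000)  (base)
link 0: phi[0] = -50 = -50 deg
  cos(-50 deg) = 0.6428, sin(-50 deg) = -0.7660
  joint[1] = (0.0000, 0.0000) + 4.1 * (0.6428, -0.7660) = (0.0000 + 2.6354, 0.0000 + -3.1408) = (2.6354, -3.1408)
link 1: phi[1] = -50 + 140 = 90 deg
  cos(90 deg) = 0.0000, sin(90 deg) = 1.0000
  joint[2] = (2.6354, -3.1408) + 7.4 * (0.0000, 1.0000) = (2.6354 + 0.0000, -3.1408 + 7.4000) = (2.6354, 4.2592)
link 2: phi[2] = -50 + 140 + 15 = 105 deg
  cos(105 deg) = -0.2588, sin(105 deg) = 0.9659
  joint[3] = (2.6354, 4.2592) + 8 * (-0.2588, 0.9659) = (2.6354 + -2.0706, 4.2592 + 7.7274) = (0.5649, 11.9866)
End effector: (0.5649, 11.9866)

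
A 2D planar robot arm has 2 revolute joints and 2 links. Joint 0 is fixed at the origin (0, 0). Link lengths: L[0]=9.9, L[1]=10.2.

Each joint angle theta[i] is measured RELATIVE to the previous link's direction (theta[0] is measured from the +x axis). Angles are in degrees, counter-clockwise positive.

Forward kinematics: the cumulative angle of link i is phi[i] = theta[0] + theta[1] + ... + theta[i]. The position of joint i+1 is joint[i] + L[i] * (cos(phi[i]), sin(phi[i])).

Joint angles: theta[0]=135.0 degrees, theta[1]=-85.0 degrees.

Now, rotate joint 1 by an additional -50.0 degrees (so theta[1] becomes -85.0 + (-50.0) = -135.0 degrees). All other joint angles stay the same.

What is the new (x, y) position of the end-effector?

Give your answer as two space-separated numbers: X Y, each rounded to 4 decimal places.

joint[0] = (0.0000, 0.0000)  (base)
link 0: phi[0] = 135 = 135 deg
  cos(135 deg) = -0.7071, sin(135 deg) = 0.7071
  joint[1] = (0.0000, 0.0000) + 9.9 * (-0.7071, 0.7071) = (0.0000 + -7.0004, 0.0000 + 7.0004) = (-7.0004, 7.0004)
link 1: phi[1] = 135 + -135 = 0 deg
  cos(0 deg) = 1.0000, sin(0 deg) = 0.0000
  joint[2] = (-7.0004, 7.0004) + 10.2 * (1.0000, 0.0000) = (-7.0004 + 10.2000, 7.0004 + 0.0000) = (3.1996, 7.0004)
End effector: (3.1996, 7.0004)

Answer: 3.1996 7.0004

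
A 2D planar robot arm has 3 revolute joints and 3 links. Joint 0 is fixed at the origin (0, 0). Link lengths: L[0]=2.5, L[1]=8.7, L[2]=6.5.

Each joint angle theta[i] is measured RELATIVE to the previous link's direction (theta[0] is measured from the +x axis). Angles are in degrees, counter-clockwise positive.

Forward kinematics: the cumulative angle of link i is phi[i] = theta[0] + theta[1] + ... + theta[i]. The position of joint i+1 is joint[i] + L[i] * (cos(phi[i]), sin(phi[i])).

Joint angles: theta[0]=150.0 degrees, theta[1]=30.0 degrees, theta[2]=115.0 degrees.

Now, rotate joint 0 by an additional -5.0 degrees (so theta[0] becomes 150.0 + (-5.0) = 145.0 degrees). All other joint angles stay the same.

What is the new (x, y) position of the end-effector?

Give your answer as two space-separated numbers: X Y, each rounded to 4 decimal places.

Answer: -8.4916 -3.9158

Derivation:
joint[0] = (0.0000, 0.0000)  (base)
link 0: phi[0] = 145 = 145 deg
  cos(145 deg) = -0.8192, sin(145 deg) = 0.5736
  joint[1] = (0.0000, 0.0000) + 2.5 * (-0.8192, 0.5736) = (0.0000 + -2.0479, 0.0000 + 1.4339) = (-2.0479, 1.4339)
link 1: phi[1] = 145 + 30 = 175 deg
  cos(175 deg) = -0.9962, sin(175 deg) = 0.0872
  joint[2] = (-2.0479, 1.4339) + 8.7 * (-0.9962, 0.0872) = (-2.0479 + -8.6669, 1.4339 + 0.7583) = (-10.7148, 2.1922)
link 2: phi[2] = 145 + 30 + 115 = 290 deg
  cos(290 deg) = 0.3420, sin(290 deg) = -0.9397
  joint[3] = (-10.7148, 2.1922) + 6.5 * (0.3420, -0.9397) = (-10.7148 + 2.2231, 2.1922 + -6.1080) = (-8.4916, -3.9158)
End effector: (-8.4916, -3.9158)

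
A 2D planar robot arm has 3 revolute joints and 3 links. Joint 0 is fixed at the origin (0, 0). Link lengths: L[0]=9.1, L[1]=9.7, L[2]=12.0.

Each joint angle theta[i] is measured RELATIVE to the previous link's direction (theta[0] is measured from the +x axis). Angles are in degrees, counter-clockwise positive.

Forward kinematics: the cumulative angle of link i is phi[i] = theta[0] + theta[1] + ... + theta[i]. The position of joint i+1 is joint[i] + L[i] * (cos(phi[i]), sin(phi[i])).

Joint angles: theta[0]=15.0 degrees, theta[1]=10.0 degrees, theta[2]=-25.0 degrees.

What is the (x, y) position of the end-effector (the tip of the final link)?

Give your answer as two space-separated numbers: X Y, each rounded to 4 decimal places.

joint[0] = (0.0000, 0.0000)  (base)
link 0: phi[0] = 15 = 15 deg
  cos(15 deg) = 0.9659, sin(15 deg) = 0.2588
  joint[1] = (0.0000, 0.0000) + 9.1 * (0.9659, 0.2588) = (0.0000 + 8.7899, 0.0000 + 2.3553) = (8.7899, 2.3553)
link 1: phi[1] = 15 + 10 = 25 deg
  cos(25 deg) = 0.9063, sin(25 deg) = 0.4226
  joint[2] = (8.7899, 2.3553) + 9.7 * (0.9063, 0.4226) = (8.7899 + 8.7912, 2.3553 + 4.0994) = (17.5811, 6.4547)
link 2: phi[2] = 15 + 10 + -25 = 0 deg
  cos(0 deg) = 1.0000, sin(0 deg) = 0.0000
  joint[3] = (17.5811, 6.4547) + 12 * (1.0000, 0.0000) = (17.5811 + 12.0000, 6.4547 + 0.0000) = (29.5811, 6.4547)
End effector: (29.5811, 6.4547)

Answer: 29.5811 6.4547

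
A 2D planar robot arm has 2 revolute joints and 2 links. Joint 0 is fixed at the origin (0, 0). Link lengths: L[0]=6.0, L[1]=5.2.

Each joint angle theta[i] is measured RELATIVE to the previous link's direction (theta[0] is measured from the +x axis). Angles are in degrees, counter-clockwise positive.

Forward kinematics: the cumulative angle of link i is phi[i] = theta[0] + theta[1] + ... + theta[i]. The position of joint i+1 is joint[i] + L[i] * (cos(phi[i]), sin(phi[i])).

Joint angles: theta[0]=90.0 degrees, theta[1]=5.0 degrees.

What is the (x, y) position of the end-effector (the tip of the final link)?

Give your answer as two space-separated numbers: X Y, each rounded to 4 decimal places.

Answer: -0.4532 11.1802

Derivation:
joint[0] = (0.0000, 0.0000)  (base)
link 0: phi[0] = 90 = 90 deg
  cos(90 deg) = 0.0000, sin(90 deg) = 1.0000
  joint[1] = (0.0000, 0.0000) + 6 * (0.0000, 1.0000) = (0.0000 + 0.0000, 0.0000 + 6.0000) = (0.0000, 6.0000)
link 1: phi[1] = 90 + 5 = 95 deg
  cos(95 deg) = -0.0872, sin(95 deg) = 0.9962
  joint[2] = (0.0000, 6.0000) + 5.2 * (-0.0872, 0.9962) = (0.0000 + -0.4532, 6.0000 + 5.1802) = (-0.4532, 11.1802)
End effector: (-0.4532, 11.1802)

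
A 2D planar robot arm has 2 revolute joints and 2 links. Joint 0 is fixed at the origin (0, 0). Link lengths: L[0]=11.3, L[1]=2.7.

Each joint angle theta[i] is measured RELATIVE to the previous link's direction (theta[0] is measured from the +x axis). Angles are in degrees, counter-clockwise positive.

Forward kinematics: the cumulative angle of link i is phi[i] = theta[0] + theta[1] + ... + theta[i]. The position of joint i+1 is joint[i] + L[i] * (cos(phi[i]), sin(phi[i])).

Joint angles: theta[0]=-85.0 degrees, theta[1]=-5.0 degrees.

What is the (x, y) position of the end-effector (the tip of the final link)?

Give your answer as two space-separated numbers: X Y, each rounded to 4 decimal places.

joint[0] = (0.0000, 0.0000)  (base)
link 0: phi[0] = -85 = -85 deg
  cos(-85 deg) = 0.0872, sin(-85 deg) = -0.9962
  joint[1] = (0.0000, 0.0000) + 11.3 * (0.0872, -0.9962) = (0.0000 + 0.9849, 0.0000 + -11.2570) = (0.9849, -11.2570)
link 1: phi[1] = -85 + -5 = -90 deg
  cos(-90 deg) = 0.0000, sin(-90 deg) = -1.0000
  joint[2] = (0.9849, -11.2570) + 2.7 * (0.0000, -1.0000) = (0.9849 + 0.0000, -11.2570 + -2.7000) = (0.9849, -13.9570)
End effector: (0.9849, -13.9570)

Answer: 0.9849 -13.9570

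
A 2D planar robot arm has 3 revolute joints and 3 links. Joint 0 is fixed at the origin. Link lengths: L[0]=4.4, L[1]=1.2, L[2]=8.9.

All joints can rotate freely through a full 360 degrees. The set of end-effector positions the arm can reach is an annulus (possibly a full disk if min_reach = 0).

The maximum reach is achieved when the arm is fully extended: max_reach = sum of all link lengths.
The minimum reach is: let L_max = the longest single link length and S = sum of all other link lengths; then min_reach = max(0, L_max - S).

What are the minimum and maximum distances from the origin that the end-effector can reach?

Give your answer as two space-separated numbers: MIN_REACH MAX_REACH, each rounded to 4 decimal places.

Link lengths: [4.4, 1.2, 8.9]
max_reach = 4.4 + 1.2 + 8.9 = 14.5
L_max = max([4.4, 1.2, 8.9]) = 8.9
S (sum of others) = 14.5 - 8.9 = 5.6
min_reach = max(0, 8.9 - 5.6) = max(0, 3.3) = 3.3

Answer: 3.3000 14.5000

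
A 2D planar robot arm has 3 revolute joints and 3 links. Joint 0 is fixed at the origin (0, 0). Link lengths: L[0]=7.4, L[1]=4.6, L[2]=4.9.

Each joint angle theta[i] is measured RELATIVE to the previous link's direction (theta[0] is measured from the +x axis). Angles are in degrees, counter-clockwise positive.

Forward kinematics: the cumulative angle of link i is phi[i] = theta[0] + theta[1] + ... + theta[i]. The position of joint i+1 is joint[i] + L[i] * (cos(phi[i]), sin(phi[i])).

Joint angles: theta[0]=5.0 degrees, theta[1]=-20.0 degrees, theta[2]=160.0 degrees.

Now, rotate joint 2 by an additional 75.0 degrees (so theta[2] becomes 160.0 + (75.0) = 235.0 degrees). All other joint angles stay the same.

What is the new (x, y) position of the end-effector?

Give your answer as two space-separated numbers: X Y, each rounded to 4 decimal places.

Answer: 8.0615 -3.6953

Derivation:
joint[0] = (0.0000, 0.0000)  (base)
link 0: phi[0] = 5 = 5 deg
  cos(5 deg) = 0.9962, sin(5 deg) = 0.0872
  joint[1] = (0.0000, 0.0000) + 7.4 * (0.9962, 0.0872) = (0.0000 + 7.3718, 0.0000 + 0.6450) = (7.3718, 0.6450)
link 1: phi[1] = 5 + -20 = -15 deg
  cos(-15 deg) = 0.9659, sin(-15 deg) = -0.2588
  joint[2] = (7.3718, 0.6450) + 4.6 * (0.9659, -0.2588) = (7.3718 + 4.4433, 0.6450 + -1.1906) = (11.8151, -0.5456)
link 2: phi[2] = 5 + -20 + 235 = 220 deg
  cos(220 deg) = -0.7660, sin(220 deg) = -0.6428
  joint[3] = (11.8151, -0.5456) + 4.9 * (-0.7660, -0.6428) = (11.8151 + -3.7536, -0.5456 + -3.1497) = (8.0615, -3.6953)
End effector: (8.0615, -3.6953)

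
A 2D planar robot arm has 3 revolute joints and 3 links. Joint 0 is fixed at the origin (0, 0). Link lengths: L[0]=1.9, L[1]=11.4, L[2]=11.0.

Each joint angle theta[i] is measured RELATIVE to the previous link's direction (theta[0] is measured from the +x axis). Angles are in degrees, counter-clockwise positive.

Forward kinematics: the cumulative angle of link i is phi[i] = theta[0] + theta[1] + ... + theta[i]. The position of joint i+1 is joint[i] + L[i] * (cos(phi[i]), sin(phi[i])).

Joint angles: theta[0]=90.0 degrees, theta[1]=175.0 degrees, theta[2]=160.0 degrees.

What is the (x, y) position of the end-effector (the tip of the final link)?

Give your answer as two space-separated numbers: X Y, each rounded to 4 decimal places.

Answer: 3.6552 0.5128

Derivation:
joint[0] = (0.0000, 0.0000)  (base)
link 0: phi[0] = 90 = 90 deg
  cos(90 deg) = 0.0000, sin(90 deg) = 1.0000
  joint[1] = (0.0000, 0.0000) + 1.9 * (0.0000, 1.0000) = (0.0000 + 0.0000, 0.0000 + 1.9000) = (0.0000, 1.9000)
link 1: phi[1] = 90 + 175 = 265 deg
  cos(265 deg) = -0.0872, sin(265 deg) = -0.9962
  joint[2] = (0.0000, 1.9000) + 11.4 * (-0.0872, -0.9962) = (0.0000 + -0.9936, 1.9000 + -11.3566) = (-0.9936, -9.4566)
link 2: phi[2] = 90 + 175 + 160 = 425 deg
  cos(425 deg) = 0.4226, sin(425 deg) = 0.9063
  joint[3] = (-0.9936, -9.4566) + 11 * (0.4226, 0.9063) = (-0.9936 + 4.6488, -9.4566 + 9.9694) = (3.6552, 0.5128)
End effector: (3.6552, 0.5128)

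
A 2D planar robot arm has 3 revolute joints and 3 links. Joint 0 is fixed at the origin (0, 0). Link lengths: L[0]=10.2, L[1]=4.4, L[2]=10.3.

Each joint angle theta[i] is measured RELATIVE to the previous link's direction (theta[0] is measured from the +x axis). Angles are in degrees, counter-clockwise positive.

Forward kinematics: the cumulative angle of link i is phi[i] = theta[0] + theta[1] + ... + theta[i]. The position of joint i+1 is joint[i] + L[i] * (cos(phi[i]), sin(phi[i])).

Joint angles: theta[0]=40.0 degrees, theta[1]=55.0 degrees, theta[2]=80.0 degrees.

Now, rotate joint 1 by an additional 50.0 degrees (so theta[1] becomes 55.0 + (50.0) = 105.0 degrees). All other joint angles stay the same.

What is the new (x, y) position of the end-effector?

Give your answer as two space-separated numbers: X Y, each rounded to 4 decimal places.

Answer: -3.0738 1.7970

Derivation:
joint[0] = (0.0000, 0.0000)  (base)
link 0: phi[0] = 40 = 40 deg
  cos(40 deg) = 0.7660, sin(40 deg) = 0.6428
  joint[1] = (0.0000, 0.0000) + 10.2 * (0.7660, 0.6428) = (0.0000 + 7.8137, 0.0000 + 6.5564) = (7.8137, 6.5564)
link 1: phi[1] = 40 + 105 = 145 deg
  cos(145 deg) = -0.8192, sin(145 deg) = 0.5736
  joint[2] = (7.8137, 6.5564) + 4.4 * (-0.8192, 0.5736) = (7.8137 + -3.6043, 6.5564 + 2.5237) = (4.2094, 9.0802)
link 2: phi[2] = 40 + 105 + 80 = 225 deg
  cos(225 deg) = -0.7071, sin(225 deg) = -0.7071
  joint[3] = (4.2094, 9.0802) + 10.3 * (-0.7071, -0.7071) = (4.2094 + -7.2832, 9.0802 + -7.2832) = (-3.0738, 1.7970)
End effector: (-3.0738, 1.7970)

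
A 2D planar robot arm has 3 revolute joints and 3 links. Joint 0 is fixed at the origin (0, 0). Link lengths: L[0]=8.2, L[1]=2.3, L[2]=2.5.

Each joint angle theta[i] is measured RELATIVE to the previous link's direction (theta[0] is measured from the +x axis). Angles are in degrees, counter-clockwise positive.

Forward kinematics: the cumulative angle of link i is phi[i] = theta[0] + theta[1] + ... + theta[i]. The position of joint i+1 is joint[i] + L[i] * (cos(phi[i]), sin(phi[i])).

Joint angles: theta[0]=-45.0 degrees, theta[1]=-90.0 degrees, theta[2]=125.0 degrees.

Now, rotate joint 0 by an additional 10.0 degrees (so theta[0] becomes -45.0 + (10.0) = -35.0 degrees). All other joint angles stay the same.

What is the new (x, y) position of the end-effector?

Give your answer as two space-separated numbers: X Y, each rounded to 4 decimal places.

Answer: 7.8978 -6.5874

Derivation:
joint[0] = (0.0000, 0.0000)  (base)
link 0: phi[0] = -35 = -35 deg
  cos(-35 deg) = 0.8192, sin(-35 deg) = -0.5736
  joint[1] = (0.0000, 0.0000) + 8.2 * (0.8192, -0.5736) = (0.0000 + 6.7170, 0.0000 + -4.7033) = (6.7170, -4.7033)
link 1: phi[1] = -35 + -90 = -125 deg
  cos(-125 deg) = -0.5736, sin(-125 deg) = -0.8192
  joint[2] = (6.7170, -4.7033) + 2.3 * (-0.5736, -0.8192) = (6.7170 + -1.3192, -4.7033 + -1.8840) = (5.3978, -6.5874)
link 2: phi[2] = -35 + -90 + 125 = 0 deg
  cos(0 deg) = 1.0000, sin(0 deg) = 0.0000
  joint[3] = (5.3978, -6.5874) + 2.5 * (1.0000, 0.0000) = (5.3978 + 2.5000, -6.5874 + 0.0000) = (7.8978, -6.5874)
End effector: (7.8978, -6.5874)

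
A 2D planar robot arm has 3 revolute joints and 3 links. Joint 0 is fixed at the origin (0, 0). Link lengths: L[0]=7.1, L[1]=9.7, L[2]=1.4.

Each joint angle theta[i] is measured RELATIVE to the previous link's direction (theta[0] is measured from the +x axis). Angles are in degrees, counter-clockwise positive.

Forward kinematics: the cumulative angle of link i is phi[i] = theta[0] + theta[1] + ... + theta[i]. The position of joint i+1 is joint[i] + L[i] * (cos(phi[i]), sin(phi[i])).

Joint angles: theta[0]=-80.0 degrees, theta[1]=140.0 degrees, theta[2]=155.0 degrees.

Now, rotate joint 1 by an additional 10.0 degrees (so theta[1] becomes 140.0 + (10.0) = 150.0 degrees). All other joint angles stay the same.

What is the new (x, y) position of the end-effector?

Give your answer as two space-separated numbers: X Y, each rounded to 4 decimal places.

Answer: 3.5605 1.1329

Derivation:
joint[0] = (0.0000, 0.0000)  (base)
link 0: phi[0] = -80 = -80 deg
  cos(-80 deg) = 0.1736, sin(-80 deg) = -0.9848
  joint[1] = (0.0000, 0.0000) + 7.1 * (0.1736, -0.9848) = (0.0000 + 1.2329, 0.0000 + -6.9921) = (1.2329, -6.9921)
link 1: phi[1] = -80 + 150 = 70 deg
  cos(70 deg) = 0.3420, sin(70 deg) = 0.9397
  joint[2] = (1.2329, -6.9921) + 9.7 * (0.3420, 0.9397) = (1.2329 + 3.3176, -6.9921 + 9.1150) = (4.5505, 2.1229)
link 2: phi[2] = -80 + 150 + 155 = 225 deg
  cos(225 deg) = -0.7071, sin(225 deg) = -0.7071
  joint[3] = (4.5505, 2.1229) + 1.4 * (-0.7071, -0.7071) = (4.5505 + -0.9899, 2.1229 + -0.9899) = (3.5605, 1.1329)
End effector: (3.5605, 1.1329)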